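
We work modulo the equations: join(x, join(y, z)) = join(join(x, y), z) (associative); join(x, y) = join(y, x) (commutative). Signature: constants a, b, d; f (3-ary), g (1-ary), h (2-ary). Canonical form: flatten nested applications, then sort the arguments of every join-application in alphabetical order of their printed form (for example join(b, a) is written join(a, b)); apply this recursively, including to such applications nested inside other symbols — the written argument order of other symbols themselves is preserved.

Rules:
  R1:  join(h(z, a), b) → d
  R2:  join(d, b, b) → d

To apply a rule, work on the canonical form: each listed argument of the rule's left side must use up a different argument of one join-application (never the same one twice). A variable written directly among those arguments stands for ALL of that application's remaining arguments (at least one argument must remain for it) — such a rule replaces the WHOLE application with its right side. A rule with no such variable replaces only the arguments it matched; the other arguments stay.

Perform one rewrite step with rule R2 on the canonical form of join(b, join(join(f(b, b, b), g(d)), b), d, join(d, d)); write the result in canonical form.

Canonical form:  join(b, b, d, d, d, f(b, b, b), g(d))
Apply R2:  consuming b, b, d
New term:  join(d, d, d, f(b, b, b), g(d))

Answer: join(d, d, d, f(b, b, b), g(d))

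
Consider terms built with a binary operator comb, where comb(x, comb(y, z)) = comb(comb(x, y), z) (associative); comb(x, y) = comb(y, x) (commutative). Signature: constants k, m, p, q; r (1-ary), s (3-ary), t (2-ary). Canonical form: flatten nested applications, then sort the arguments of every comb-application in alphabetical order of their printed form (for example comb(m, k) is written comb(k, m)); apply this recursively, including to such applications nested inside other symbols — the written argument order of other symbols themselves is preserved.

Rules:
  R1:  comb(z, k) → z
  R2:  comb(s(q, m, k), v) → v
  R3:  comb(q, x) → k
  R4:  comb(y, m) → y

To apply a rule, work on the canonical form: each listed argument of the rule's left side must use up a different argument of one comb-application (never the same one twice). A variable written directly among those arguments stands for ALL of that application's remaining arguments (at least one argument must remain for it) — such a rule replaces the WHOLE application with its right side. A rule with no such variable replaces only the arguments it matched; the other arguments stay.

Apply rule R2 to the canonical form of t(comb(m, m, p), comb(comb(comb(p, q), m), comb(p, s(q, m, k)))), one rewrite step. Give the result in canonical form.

Canonical form:  t(comb(m, m, p), comb(m, p, p, q, s(q, m, k)))
Match R2:  consume s(q, m, k);  v := comb(m, p, p, q)
The extension variable absorbs all remaining arguments, so the whole application is rewritten.
New term:  t(comb(m, m, p), comb(m, p, p, q))

Answer: t(comb(m, m, p), comb(m, p, p, q))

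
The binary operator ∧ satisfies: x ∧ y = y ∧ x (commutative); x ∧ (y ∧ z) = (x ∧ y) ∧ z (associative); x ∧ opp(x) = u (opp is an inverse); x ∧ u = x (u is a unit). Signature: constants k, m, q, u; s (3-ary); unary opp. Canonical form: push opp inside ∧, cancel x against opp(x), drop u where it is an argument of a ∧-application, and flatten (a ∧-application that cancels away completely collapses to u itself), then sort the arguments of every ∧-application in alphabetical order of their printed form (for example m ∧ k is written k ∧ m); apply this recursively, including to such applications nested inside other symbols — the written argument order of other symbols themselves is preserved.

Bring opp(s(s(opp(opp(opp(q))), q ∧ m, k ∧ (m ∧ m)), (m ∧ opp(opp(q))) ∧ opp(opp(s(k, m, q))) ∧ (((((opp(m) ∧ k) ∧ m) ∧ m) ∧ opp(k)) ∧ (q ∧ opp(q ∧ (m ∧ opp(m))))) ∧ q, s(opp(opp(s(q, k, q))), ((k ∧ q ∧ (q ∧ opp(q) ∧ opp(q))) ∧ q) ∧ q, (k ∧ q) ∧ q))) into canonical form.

Push opp inside:  distribute opp over ∧ and collapse double opp
Collect terms:  opp(s(s(opp(q), m ∧ q, k ∧ m ∧ m), m ∧ m ∧ q ∧ q ∧ s(k, m, q), s(s(q, k, q), k ∧ q ∧ q, k ∧ q ∧ q)))

Answer: opp(s(s(opp(q), m ∧ q, k ∧ m ∧ m), m ∧ m ∧ q ∧ q ∧ s(k, m, q), s(s(q, k, q), k ∧ q ∧ q, k ∧ q ∧ q)))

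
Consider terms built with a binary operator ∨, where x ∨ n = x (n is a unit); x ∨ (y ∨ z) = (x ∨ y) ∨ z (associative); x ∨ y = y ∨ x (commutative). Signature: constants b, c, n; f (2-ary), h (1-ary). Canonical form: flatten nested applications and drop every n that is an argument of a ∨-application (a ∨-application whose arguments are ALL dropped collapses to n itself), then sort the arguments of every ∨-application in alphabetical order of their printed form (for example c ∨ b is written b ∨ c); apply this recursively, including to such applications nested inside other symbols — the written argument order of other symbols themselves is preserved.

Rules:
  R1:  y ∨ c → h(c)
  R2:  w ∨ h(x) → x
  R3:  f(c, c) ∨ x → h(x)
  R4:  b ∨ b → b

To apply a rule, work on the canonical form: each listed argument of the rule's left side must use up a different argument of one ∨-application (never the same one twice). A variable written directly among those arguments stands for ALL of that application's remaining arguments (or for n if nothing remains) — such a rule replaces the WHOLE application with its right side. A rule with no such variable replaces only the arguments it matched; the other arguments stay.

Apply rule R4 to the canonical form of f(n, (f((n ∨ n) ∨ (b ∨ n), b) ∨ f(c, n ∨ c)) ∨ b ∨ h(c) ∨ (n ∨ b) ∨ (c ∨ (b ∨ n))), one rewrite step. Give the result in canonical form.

Canonical form:  f(n, b ∨ b ∨ b ∨ c ∨ f(b, b) ∨ f(c, c) ∨ h(c))
Match R4:  consume b, b
Result:  f(n, b ∨ b ∨ c ∨ f(b, b) ∨ f(c, c) ∨ h(c))

Answer: f(n, b ∨ b ∨ c ∨ f(b, b) ∨ f(c, c) ∨ h(c))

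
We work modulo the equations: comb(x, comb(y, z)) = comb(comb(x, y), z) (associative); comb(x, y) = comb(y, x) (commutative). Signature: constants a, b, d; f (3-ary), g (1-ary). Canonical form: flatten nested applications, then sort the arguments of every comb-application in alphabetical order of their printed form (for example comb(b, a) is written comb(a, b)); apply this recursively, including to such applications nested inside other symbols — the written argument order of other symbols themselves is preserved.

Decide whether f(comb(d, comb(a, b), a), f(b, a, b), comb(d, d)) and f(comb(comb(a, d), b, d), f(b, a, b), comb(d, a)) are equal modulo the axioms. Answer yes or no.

Left:  f(comb(d, comb(a, b), a), f(b, a, b), comb(d, d))
  Descend into:  comb(d, comb(a, b), a)
  Flatten:  comb(d, a, b, a)
  Order the arguments:  comb(a, a, b, d)
  Rebuild:  f(comb(a, a, b, d), f(b, a, b), comb(d, d))
Right:  f(comb(comb(a, d), b, d), f(b, a, b), comb(d, a))
  Descend into:  comb(comb(a, d), b, d)
  Merge nested applications:  comb(a, d, b, d)
  Order the arguments:  comb(a, b, d, d)
  Rebuild:  f(comb(a, b, d, d), f(b, a, b), comb(a, d))

Answer: no — f(comb(a, a, b, d), f(b, a, b), comb(d, d)) vs f(comb(a, b, d, d), f(b, a, b), comb(a, d))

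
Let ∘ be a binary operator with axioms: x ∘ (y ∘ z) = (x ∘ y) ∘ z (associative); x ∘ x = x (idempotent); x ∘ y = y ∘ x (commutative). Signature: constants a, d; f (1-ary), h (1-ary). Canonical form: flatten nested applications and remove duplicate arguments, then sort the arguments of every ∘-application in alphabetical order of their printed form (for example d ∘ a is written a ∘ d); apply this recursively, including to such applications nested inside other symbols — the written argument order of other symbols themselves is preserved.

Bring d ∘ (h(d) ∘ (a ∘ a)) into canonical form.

Merge nested applications:  d ∘ h(d) ∘ a ∘ a
Idempotence:  drop duplicate a
Sort:  a ∘ d ∘ h(d)

Answer: a ∘ d ∘ h(d)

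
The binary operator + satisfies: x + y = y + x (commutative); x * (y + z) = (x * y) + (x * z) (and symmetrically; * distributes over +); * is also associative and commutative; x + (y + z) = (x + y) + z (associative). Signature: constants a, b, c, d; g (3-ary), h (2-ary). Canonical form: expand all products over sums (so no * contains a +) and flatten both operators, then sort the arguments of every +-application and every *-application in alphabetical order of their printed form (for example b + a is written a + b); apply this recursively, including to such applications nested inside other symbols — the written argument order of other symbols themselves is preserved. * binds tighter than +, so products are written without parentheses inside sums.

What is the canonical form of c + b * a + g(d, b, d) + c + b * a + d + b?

Answer: a * b + a * b + b + c + c + d + g(d, b, d)

Derivation:
Merge nested applications:  c + a * b + g(d, b, d) + c + a * b + d + b
Sort:  a * b + a * b + b + c + c + d + g(d, b, d)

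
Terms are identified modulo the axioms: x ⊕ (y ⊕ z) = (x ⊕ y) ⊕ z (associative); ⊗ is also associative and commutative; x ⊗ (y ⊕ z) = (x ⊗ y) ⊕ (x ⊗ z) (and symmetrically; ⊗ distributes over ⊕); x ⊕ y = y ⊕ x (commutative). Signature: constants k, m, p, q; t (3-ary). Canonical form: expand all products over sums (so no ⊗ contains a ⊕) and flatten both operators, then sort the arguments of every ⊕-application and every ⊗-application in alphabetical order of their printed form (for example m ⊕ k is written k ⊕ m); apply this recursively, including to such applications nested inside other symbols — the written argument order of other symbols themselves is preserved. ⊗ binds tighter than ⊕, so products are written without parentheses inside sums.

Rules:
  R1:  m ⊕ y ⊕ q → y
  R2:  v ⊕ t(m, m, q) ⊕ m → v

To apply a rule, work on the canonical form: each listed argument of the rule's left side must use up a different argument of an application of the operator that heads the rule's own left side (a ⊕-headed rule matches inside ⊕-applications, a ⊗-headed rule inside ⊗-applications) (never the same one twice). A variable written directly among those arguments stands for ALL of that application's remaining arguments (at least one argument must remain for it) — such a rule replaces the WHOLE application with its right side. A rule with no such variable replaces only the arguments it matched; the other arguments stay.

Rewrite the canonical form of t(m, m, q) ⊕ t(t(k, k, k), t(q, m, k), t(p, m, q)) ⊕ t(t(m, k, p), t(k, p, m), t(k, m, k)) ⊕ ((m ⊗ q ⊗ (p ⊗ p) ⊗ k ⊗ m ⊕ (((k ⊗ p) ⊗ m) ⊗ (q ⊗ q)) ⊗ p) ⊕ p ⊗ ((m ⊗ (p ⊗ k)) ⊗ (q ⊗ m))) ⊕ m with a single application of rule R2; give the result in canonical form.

Canonical form:  k ⊗ m ⊗ m ⊗ p ⊗ p ⊗ q ⊕ k ⊗ m ⊗ m ⊗ p ⊗ p ⊗ q ⊕ k ⊗ m ⊗ p ⊗ p ⊗ q ⊗ q ⊕ m ⊕ t(m, m, q) ⊕ t(t(k, k, k), t(q, m, k), t(p, m, q)) ⊕ t(t(m, k, p), t(k, p, m), t(k, m, k))
Match R2:  consume m, t(m, m, q);  v := k ⊗ m ⊗ m ⊗ p ⊗ p ⊗ q ⊕ k ⊗ m ⊗ m ⊗ p ⊗ p ⊗ q ⊕ k ⊗ m ⊗ p ⊗ p ⊗ q ⊗ q ⊕ t(t(k, k, k), t(q, m, k), t(p, m, q)) ⊕ t(t(m, k, p), t(k, p, m), t(k, m, k))
The variable takes the whole remainder — replace the entire application.
Result:  k ⊗ m ⊗ m ⊗ p ⊗ p ⊗ q ⊕ k ⊗ m ⊗ m ⊗ p ⊗ p ⊗ q ⊕ k ⊗ m ⊗ p ⊗ p ⊗ q ⊗ q ⊕ t(t(k, k, k), t(q, m, k), t(p, m, q)) ⊕ t(t(m, k, p), t(k, p, m), t(k, m, k))

Answer: k ⊗ m ⊗ m ⊗ p ⊗ p ⊗ q ⊕ k ⊗ m ⊗ m ⊗ p ⊗ p ⊗ q ⊕ k ⊗ m ⊗ p ⊗ p ⊗ q ⊗ q ⊕ t(t(k, k, k), t(q, m, k), t(p, m, q)) ⊕ t(t(m, k, p), t(k, p, m), t(k, m, k))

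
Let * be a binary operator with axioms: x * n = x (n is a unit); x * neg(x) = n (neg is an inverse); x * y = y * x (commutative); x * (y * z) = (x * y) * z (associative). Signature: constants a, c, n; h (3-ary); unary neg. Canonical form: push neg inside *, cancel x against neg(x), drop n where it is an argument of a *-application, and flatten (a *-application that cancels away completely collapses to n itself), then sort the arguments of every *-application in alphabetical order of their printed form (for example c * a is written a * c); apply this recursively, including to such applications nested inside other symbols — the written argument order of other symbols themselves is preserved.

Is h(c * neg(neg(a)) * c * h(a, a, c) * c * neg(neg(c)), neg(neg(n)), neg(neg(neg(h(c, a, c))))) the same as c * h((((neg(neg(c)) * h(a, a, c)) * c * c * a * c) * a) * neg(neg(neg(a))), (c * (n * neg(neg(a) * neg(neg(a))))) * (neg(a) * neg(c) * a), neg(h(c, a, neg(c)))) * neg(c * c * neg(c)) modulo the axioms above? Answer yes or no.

Left:  h(c * neg(neg(a)) * c * h(a, a, c) * c * neg(neg(c)), neg(neg(n)), neg(neg(neg(h(c, a, c)))))
  Work inside:  c * neg(neg(a)) * c * h(a, a, c) * c * neg(neg(c))
  Push neg inside:  distribute neg over * and collapse double neg
  Collect terms:  c * c * c * c * a * h(a, a, c)
  Sort:  a * c * c * c * c * h(a, a, c)
  Put back:  h(a * c * c * c * c * h(a, a, c), n, neg(h(c, a, c)))
Right:  c * h((((neg(neg(c)) * h(a, a, c)) * c * c * a * c) * a) * neg(neg(neg(a))), (c * (n * neg(neg(a) * neg(neg(a))))) * (neg(a) * neg(c) * a), neg(h(c, a, neg(c)))) * neg(c * c * neg(c))
  Push neg inside:  distribute neg over * and collapse double neg
  Inverses cancel:  c cancels
  Collect terms:  h(a * c * c * c * c * h(a, a, c), n, neg(h(c, a, neg(c))))

Answer: no — h(a * c * c * c * c * h(a, a, c), n, neg(h(c, a, c))) vs h(a * c * c * c * c * h(a, a, c), n, neg(h(c, a, neg(c))))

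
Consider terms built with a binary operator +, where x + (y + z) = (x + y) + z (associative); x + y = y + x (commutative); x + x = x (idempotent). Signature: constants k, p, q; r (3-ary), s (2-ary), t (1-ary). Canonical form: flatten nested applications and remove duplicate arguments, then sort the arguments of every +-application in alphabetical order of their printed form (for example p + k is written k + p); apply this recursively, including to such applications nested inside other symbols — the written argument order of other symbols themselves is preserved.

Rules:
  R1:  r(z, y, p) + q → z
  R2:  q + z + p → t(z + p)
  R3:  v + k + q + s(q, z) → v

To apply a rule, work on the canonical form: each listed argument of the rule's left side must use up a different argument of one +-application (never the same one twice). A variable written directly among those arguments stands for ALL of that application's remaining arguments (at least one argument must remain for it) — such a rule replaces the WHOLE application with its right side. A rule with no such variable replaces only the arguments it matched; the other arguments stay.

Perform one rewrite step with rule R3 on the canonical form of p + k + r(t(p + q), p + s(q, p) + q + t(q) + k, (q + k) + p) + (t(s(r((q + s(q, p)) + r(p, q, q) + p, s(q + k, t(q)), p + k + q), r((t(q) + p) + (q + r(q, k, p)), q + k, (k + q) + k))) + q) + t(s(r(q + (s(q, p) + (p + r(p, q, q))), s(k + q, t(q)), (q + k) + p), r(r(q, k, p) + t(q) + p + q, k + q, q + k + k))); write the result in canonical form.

Canonical form:  k + p + q + r(t(p + q), k + p + q + s(q, p) + t(q), k + p + q) + t(s(r(p + q + r(p, q, q) + s(q, p), s(k + q, t(q)), k + p + q), r(p + q + r(q, k, p) + t(q), k + q, k + q)))
R3 matches:  uses k, q, s(q, p);  v := p + t(q), z := p
Every leftover argument binds to the variable; the entire application is replaced.
Giving:  k + p + q + r(t(p + q), p + t(q), k + p + q) + t(s(r(p + q + r(p, q, q) + s(q, p), s(k + q, t(q)), k + p + q), r(p + q + r(q, k, p) + t(q), k + q, k + q)))

Answer: k + p + q + r(t(p + q), p + t(q), k + p + q) + t(s(r(p + q + r(p, q, q) + s(q, p), s(k + q, t(q)), k + p + q), r(p + q + r(q, k, p) + t(q), k + q, k + q)))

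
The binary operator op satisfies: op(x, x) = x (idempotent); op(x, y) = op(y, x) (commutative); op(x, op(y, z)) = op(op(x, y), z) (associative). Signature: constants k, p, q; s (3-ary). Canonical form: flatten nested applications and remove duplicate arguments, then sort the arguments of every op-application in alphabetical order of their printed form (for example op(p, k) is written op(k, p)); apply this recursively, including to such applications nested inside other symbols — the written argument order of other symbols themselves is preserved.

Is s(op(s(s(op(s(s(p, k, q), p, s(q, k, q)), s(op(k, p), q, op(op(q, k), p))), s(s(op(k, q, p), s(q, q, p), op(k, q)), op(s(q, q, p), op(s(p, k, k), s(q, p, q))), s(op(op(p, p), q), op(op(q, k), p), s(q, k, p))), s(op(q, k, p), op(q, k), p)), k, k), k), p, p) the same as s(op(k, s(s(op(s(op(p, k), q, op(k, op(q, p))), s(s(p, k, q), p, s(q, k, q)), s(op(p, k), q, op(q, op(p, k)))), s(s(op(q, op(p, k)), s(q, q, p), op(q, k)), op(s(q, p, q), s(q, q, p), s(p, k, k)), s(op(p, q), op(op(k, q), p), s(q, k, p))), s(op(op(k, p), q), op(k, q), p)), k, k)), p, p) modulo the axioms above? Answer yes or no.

Answer: yes — both canonical forms are s(op(k, s(s(op(s(op(k, p), q, op(k, p, q)), s(s(p, k, q), p, s(q, k, q))), s(s(op(k, p, q), s(q, q, p), op(k, q)), op(s(p, k, k), s(q, p, q), s(q, q, p)), s(op(p, q), op(k, p, q), s(q, k, p))), s(op(k, p, q), op(k, q), p)), k, k)), p, p)

Derivation:
Left:  s(op(s(s(op(s(s(p, k, q), p, s(q, k, q)), s(op(k, p), q, op(op(q, k), p))), s(s(op(k, q, p), s(q, q, p), op(k, q)), op(s(q, q, p), op(s(p, k, k), s(q, p, q))), s(op(op(p, p), q), op(op(q, k), p), s(q, k, p))), s(op(q, k, p), op(q, k), p)), k, k), k), p, p)
  Focus inside:  op(s(s(op(s(s(p, k, q), p, s(q, k, q)), s(op(k, p), q, op(op(q, k), p))), s(s(op(k, q, p), s(q, q, p), op(k, q)), op(s(q, q, p), op(s(p, k, k), s(q, p, q))), s(op(op(p, p), q), op(op(q, k), p), s(q, k, p))), s(op(q, k, p), op(q, k), p)), k, k), k)
  Simplify inside:  s(s(op(s(s(p, k, q), p, s(q, k, q)), s(op(k, p), q, op(op(q, k), p))), s(s(op(k, q, p), s(q, q, p), op(k, q)), op(s(q, q, p), op(s(p, k, k), s(q, p, q))), s(op(op(p, p), q), op(op(q, k), p), s(q, k, p))), s(op(q, k, p), op(q, k), p)), k, k)  →  s(s(op(s(op(k, p), q, op(k, p, q)), s(s(p, k, q), p, s(q, k, q))), s(s(op(k, p, q), s(q, q, p), op(k, q)), op(s(p, k, k), s(q, p, q), s(q, q, p)), s(op(p, q), op(k, p, q), s(q, k, p))), s(op(k, p, q), op(k, q), p)), k, k)
  Order the arguments:  op(k, s(s(op(s(op(k, p), q, op(k, p, q)), s(s(p, k, q), p, s(q, k, q))), s(s(op(k, p, q), s(q, q, p), op(k, q)), op(s(p, k, k), s(q, p, q), s(q, q, p)), s(op(p, q), op(k, p, q), s(q, k, p))), s(op(k, p, q), op(k, q), p)), k, k))
  Put back:  s(op(k, s(s(op(s(op(k, p), q, op(k, p, q)), s(s(p, k, q), p, s(q, k, q))), s(s(op(k, p, q), s(q, q, p), op(k, q)), op(s(p, k, k), s(q, p, q), s(q, q, p)), s(op(p, q), op(k, p, q), s(q, k, p))), s(op(k, p, q), op(k, q), p)), k, k)), p, p)
Right:  s(op(k, s(s(op(s(op(p, k), q, op(k, op(q, p))), s(s(p, k, q), p, s(q, k, q)), s(op(p, k), q, op(q, op(p, k)))), s(s(op(q, op(p, k)), s(q, q, p), op(q, k)), op(s(q, p, q), s(q, q, p), s(p, k, k)), s(op(p, q), op(op(k, q), p), s(q, k, p))), s(op(op(k, p), q), op(k, q), p)), k, k)), p, p)
  Work inside:  op(k, s(s(op(s(op(p, k), q, op(k, op(q, p))), s(s(p, k, q), p, s(q, k, q)), s(op(p, k), q, op(q, op(p, k)))), s(s(op(q, op(p, k)), s(q, q, p), op(q, k)), op(s(q, p, q), s(q, q, p), s(p, k, k)), s(op(p, q), op(op(k, q), p), s(q, k, p))), s(op(op(k, p), q), op(k, q), p)), k, k))
  Inside:  s(s(op(s(op(p, k), q, op(k, op(q, p))), s(s(p, k, q), p, s(q, k, q)), s(op(p, k), q, op(q, op(p, k)))), s(s(op(q, op(p, k)), s(q, q, p), op(q, k)), op(s(q, p, q), s(q, q, p), s(p, k, k)), s(op(p, q), op(op(k, q), p), s(q, k, p))), s(op(op(k, p), q), op(k, q), p)), k, k)  →  s(s(op(s(op(k, p), q, op(k, p, q)), s(s(p, k, q), p, s(q, k, q))), s(s(op(k, p, q), s(q, q, p), op(k, q)), op(s(p, k, k), s(q, p, q), s(q, q, p)), s(op(p, q), op(k, p, q), s(q, k, p))), s(op(k, p, q), op(k, q), p)), k, k)
  Sort arguments:  op(k, s(s(op(s(op(k, p), q, op(k, p, q)), s(s(p, k, q), p, s(q, k, q))), s(s(op(k, p, q), s(q, q, p), op(k, q)), op(s(p, k, k), s(q, p, q), s(q, q, p)), s(op(p, q), op(k, p, q), s(q, k, p))), s(op(k, p, q), op(k, q), p)), k, k))
  Rebuild:  s(op(k, s(s(op(s(op(k, p), q, op(k, p, q)), s(s(p, k, q), p, s(q, k, q))), s(s(op(k, p, q), s(q, q, p), op(k, q)), op(s(p, k, k), s(q, p, q), s(q, q, p)), s(op(p, q), op(k, p, q), s(q, k, p))), s(op(k, p, q), op(k, q), p)), k, k)), p, p)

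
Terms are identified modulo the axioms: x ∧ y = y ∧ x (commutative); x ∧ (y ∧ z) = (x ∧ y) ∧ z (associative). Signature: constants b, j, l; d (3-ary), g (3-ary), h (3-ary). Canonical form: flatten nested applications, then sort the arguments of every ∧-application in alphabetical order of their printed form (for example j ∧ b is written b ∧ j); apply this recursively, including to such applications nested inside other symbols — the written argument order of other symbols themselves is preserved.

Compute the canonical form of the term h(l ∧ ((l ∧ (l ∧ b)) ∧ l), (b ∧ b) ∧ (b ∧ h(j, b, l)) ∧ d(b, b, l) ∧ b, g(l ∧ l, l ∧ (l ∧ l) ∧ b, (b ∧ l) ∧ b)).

Answer: h(b ∧ l ∧ l ∧ l ∧ l, b ∧ b ∧ b ∧ b ∧ d(b, b, l) ∧ h(j, b, l), g(l ∧ l, b ∧ l ∧ l ∧ l, b ∧ b ∧ l))

Derivation:
Work inside:  (b ∧ b) ∧ (b ∧ h(j, b, l)) ∧ d(b, b, l) ∧ b
Flatten:  b ∧ b ∧ b ∧ h(j, b, l) ∧ d(b, b, l) ∧ b
Order the arguments:  b ∧ b ∧ b ∧ b ∧ d(b, b, l) ∧ h(j, b, l)
Put back:  h(b ∧ l ∧ l ∧ l ∧ l, b ∧ b ∧ b ∧ b ∧ d(b, b, l) ∧ h(j, b, l), g(l ∧ l, b ∧ l ∧ l ∧ l, b ∧ b ∧ l))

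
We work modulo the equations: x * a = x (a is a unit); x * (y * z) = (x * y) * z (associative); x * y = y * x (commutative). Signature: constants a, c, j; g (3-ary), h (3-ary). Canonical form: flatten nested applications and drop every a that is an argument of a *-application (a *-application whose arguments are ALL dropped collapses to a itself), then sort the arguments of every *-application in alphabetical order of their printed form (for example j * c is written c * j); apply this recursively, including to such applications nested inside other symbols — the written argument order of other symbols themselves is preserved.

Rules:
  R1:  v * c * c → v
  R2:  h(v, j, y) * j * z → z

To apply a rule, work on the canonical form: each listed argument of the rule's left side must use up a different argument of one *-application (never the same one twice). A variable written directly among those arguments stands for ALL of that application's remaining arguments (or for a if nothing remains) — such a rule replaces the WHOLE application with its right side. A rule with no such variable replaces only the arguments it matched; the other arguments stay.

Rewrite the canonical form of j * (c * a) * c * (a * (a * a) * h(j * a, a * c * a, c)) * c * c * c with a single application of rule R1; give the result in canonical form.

Canonical form:  c * c * c * c * c * h(j, c, c) * j
Apply R1:  consuming c, c;  v := c * c * c * h(j, c, c) * j
The extension variable absorbs all remaining arguments, so the whole application is rewritten.
Giving:  c * c * c * h(j, c, c) * j

Answer: c * c * c * h(j, c, c) * j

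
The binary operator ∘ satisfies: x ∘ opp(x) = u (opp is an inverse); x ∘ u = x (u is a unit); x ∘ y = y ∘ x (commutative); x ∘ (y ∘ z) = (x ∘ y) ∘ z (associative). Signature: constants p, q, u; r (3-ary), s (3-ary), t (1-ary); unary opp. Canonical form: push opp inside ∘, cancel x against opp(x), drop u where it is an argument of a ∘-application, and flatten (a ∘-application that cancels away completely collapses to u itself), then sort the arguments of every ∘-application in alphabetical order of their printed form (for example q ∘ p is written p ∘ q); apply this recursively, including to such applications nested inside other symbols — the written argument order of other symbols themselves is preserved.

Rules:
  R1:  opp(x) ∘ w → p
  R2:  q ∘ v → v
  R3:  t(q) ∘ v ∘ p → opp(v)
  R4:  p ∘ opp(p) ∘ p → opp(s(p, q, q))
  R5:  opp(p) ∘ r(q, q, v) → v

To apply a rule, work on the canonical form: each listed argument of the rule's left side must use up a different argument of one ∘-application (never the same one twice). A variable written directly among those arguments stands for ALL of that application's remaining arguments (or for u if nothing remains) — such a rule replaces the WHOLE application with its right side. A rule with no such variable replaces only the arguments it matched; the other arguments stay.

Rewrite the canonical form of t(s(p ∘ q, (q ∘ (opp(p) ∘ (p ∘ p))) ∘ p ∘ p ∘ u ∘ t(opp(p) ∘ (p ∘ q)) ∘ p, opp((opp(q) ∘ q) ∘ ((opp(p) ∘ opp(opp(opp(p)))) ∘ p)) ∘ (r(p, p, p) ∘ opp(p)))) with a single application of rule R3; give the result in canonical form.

Canonical form:  t(s(p ∘ q, p ∘ p ∘ p ∘ p ∘ q ∘ t(q), r(p, p, p)))
R3 matches:  uses p, t(q);  v := p ∘ p ∘ p ∘ q
The variable takes the whole remainder — replace the entire application.
New term:  t(s(p ∘ q, opp(p) ∘ opp(p) ∘ opp(p) ∘ opp(q), r(p, p, p)))

Answer: t(s(p ∘ q, opp(p) ∘ opp(p) ∘ opp(p) ∘ opp(q), r(p, p, p)))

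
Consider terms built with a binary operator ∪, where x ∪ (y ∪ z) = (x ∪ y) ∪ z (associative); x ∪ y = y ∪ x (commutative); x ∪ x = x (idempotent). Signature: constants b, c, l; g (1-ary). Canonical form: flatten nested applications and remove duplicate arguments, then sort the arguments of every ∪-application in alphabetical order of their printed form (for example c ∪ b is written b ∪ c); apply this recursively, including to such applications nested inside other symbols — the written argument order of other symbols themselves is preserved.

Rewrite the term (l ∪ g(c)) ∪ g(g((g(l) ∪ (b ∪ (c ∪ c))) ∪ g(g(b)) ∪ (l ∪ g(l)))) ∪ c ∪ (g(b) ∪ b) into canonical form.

Answer: b ∪ c ∪ g(b) ∪ g(c) ∪ g(g(b ∪ c ∪ g(g(b)) ∪ g(l) ∪ l)) ∪ l

Derivation:
Un-nest:  l ∪ g(c) ∪ g(g((g(l) ∪ (b ∪ (c ∪ c))) ∪ g(g(b)) ∪ (l ∪ g(l)))) ∪ c ∪ g(b) ∪ b
Inside:  g(g((g(l) ∪ (b ∪ (c ∪ c))) ∪ g(g(b)) ∪ (l ∪ g(l))))  →  g(g(b ∪ c ∪ g(g(b)) ∪ g(l) ∪ l))
Sort arguments:  b ∪ c ∪ g(b) ∪ g(c) ∪ g(g(b ∪ c ∪ g(g(b)) ∪ g(l) ∪ l)) ∪ l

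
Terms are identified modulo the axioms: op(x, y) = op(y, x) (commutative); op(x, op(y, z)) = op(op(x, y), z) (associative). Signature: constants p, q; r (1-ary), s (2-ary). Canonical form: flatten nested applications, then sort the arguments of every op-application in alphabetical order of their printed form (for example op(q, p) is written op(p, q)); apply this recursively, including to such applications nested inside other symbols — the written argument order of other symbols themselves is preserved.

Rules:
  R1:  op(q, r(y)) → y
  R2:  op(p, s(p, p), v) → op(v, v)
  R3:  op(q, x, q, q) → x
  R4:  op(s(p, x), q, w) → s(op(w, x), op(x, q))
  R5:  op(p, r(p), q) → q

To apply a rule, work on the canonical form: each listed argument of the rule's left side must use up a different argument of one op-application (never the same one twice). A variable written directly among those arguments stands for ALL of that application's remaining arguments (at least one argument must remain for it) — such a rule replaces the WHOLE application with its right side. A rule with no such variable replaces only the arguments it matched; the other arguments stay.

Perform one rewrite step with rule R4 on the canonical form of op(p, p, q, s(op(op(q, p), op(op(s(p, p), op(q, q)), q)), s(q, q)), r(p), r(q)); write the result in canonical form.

Canonical form:  op(p, p, q, r(p), r(q), s(op(p, q, q, q, q, s(p, p)), s(q, q)))
R4 matches:  uses q, s(p, p);  w := op(p, q, q, q), x := p
The extension variable absorbs all remaining arguments, so the whole application is rewritten.
New term:  op(p, p, q, r(p), r(q), s(s(op(p, p, q, q, q), op(p, q)), s(q, q)))

Answer: op(p, p, q, r(p), r(q), s(s(op(p, p, q, q, q), op(p, q)), s(q, q)))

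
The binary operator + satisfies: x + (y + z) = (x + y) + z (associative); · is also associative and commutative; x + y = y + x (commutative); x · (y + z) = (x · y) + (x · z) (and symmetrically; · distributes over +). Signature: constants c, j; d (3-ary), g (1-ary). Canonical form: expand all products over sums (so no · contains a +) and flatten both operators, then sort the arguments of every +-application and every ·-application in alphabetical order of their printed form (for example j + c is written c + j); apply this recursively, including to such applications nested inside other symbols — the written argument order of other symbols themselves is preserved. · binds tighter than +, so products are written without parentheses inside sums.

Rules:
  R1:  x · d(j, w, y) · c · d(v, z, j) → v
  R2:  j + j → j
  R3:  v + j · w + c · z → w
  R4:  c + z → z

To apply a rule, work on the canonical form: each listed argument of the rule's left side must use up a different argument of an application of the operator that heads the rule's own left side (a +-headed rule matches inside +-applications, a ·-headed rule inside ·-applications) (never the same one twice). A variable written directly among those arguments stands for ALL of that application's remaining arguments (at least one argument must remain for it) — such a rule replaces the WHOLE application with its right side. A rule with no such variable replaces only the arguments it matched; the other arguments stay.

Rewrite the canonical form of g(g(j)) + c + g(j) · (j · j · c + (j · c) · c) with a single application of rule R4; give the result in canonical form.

Answer: c · c · g(j) · j + c · g(j) · j · j + g(g(j))

Derivation:
Canonical form:  c + c · c · g(j) · j + c · g(j) · j · j + g(g(j))
R4 matches:  uses c;  z := c · c · g(j) · j + c · g(j) · j · j + g(g(j))
Every leftover argument binds to the variable; the entire application is replaced.
Result:  c · c · g(j) · j + c · g(j) · j · j + g(g(j))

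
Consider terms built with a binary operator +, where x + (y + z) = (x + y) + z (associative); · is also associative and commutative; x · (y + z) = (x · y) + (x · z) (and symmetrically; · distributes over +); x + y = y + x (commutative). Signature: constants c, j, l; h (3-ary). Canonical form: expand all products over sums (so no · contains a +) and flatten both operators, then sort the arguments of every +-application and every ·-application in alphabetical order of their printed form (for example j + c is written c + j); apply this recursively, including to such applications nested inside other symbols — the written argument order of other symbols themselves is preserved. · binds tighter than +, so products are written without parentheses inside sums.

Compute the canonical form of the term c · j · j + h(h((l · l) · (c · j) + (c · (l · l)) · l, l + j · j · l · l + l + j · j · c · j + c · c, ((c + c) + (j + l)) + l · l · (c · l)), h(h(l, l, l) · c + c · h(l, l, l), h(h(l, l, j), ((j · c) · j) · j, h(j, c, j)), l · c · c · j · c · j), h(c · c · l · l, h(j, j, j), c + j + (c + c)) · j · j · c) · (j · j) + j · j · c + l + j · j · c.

Answer: c · j · j + c · j · j + c · j · j + h(h(c · j · l · l + c · l · l · l, c · c + c · j · j · j + j · j · l · l + l + l, c + c + c · l · l · l + j + l), h(c · h(l, l, l) + c · h(l, l, l), h(h(l, l, j), c · j · j · j, h(j, c, j)), c · c · c · j · j · l), c · h(c · c · l · l, h(j, j, j), c + c + c + j) · j · j) · j · j + l

Derivation:
Flatten:  c · j · j + h(h(c · j · l · l + c · l · l · l, c · c + c · j · j · j + j · j · l · l + l + l, c + c + c · l · l · l + j + l), h(c · h(l, l, l) + c · h(l, l, l), h(h(l, l, j), c · j · j · j, h(j, c, j)), c · c · c · j · j · l), c · h(c · c · l · l, h(j, j, j), c + c + c + j) · j · j) · j · j + c · j · j + l + c · j · j
Sort:  c · j · j + c · j · j + c · j · j + h(h(c · j · l · l + c · l · l · l, c · c + c · j · j · j + j · j · l · l + l + l, c + c + c · l · l · l + j + l), h(c · h(l, l, l) + c · h(l, l, l), h(h(l, l, j), c · j · j · j, h(j, c, j)), c · c · c · j · j · l), c · h(c · c · l · l, h(j, j, j), c + c + c + j) · j · j) · j · j + l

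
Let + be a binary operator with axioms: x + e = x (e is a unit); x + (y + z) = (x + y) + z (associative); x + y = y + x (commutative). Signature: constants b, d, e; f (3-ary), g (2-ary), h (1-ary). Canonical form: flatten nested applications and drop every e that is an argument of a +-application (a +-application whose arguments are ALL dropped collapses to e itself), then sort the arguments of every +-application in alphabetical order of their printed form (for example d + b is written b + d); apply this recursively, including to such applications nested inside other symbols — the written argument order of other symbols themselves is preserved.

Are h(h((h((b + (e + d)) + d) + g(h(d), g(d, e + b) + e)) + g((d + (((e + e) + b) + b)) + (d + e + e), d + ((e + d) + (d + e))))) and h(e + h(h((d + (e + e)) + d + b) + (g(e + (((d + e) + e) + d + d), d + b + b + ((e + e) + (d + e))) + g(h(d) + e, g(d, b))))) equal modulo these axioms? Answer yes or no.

Answer: no — h(h(g(b + b + d + d, d + d + d) + g(h(d), g(d, b)) + h(b + d + d))) vs h(h(g(d + d + d, b + b + d + d) + g(h(d), g(d, b)) + h(b + d + d)))

Derivation:
Left:  h(h((h((b + (e + d)) + d) + g(h(d), g(d, e + b) + e)) + g((d + (((e + e) + b) + b)) + (d + e + e), d + ((e + d) + (d + e)))))
  Focus inside:  (h((b + (e + d)) + d) + g(h(d), g(d, e + b) + e)) + g((d + (((e + e) + b) + b)) + (d + e + e), d + ((e + d) + (d + e)))
  Un-nest:  h((b + (e + d)) + d) + g(h(d), g(d, e + b) + e) + g((d + (((e + e) + b) + b)) + (d + e + e), d + ((e + d) + (d + e)))
  Canonicalize subterm:  h((b + (e + d)) + d)  →  h(b + d + d)
  Inside:  g(h(d), g(d, e + b) + e)  →  g(h(d), g(d, b))
  Simplify inside:  g((d + (((e + e) + b) + b)) + (d + e + e), d + ((e + d) + (d + e)))  →  g(b + b + d + d, d + d + d)
  Sort:  g(b + b + d + d, d + d + d) + g(h(d), g(d, b)) + h(b + d + d)
  Put back:  h(h(g(b + b + d + d, d + d + d) + g(h(d), g(d, b)) + h(b + d + d)))
Right:  h(e + h(h((d + (e + e)) + d + b) + (g(e + (((d + e) + e) + d + d), d + b + b + ((e + e) + (d + e))) + g(h(d) + e, g(d, b)))))
  Work inside:  e + h(h((d + (e + e)) + d + b) + (g(e + (((d + e) + e) + d + d), d + b + b + ((e + e) + (d + e))) + g(h(d) + e, g(d, b))))
  Canonicalize subterm:  h(h((d + (e + e)) + d + b) + (g(e + (((d + e) + e) + d + d), d + b + b + ((e + e) + (d + e))) + g(h(d) + e, g(d, b))))  →  h(g(d + d + d, b + b + d + d) + g(h(d), g(d, b)) + h(b + d + d))
  Units out:  drop e
  Sort:  h(g(d + d + d, b + b + d + d) + g(h(d), g(d, b)) + h(b + d + d))
  Put back:  h(h(g(d + d + d, b + b + d + d) + g(h(d), g(d, b)) + h(b + d + d)))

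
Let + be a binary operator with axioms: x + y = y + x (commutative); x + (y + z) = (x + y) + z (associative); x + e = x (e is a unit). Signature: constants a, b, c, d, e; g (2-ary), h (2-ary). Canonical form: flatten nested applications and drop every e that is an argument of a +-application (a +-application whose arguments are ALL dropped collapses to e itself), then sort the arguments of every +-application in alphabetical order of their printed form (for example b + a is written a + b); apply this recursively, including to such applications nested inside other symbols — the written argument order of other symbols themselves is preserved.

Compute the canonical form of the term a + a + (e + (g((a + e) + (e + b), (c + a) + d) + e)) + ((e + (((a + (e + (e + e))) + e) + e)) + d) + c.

Merge nested applications:  a + a + e + g((a + e) + (e + b), (c + a) + d) + e + e + a + e + e + e + e + e + d + c
Simplify inside:  g((a + e) + (e + b), (c + a) + d)  →  g(a + b, a + c + d)
Unit:  drop e (×8)
Sort:  a + a + a + c + d + g(a + b, a + c + d)

Answer: a + a + a + c + d + g(a + b, a + c + d)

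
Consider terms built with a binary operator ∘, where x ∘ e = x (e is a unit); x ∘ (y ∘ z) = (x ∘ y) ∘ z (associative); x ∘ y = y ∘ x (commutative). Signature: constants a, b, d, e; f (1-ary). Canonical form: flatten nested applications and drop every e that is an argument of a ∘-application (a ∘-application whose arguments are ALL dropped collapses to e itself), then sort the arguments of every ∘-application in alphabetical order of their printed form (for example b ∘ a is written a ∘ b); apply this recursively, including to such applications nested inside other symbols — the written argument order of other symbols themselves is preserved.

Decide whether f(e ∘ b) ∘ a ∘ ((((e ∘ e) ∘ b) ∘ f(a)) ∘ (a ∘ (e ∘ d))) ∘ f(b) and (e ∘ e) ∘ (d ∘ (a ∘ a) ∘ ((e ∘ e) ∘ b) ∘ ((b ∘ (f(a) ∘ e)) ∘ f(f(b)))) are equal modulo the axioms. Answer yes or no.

Answer: no — a ∘ a ∘ b ∘ d ∘ f(a) ∘ f(b) ∘ f(b) vs a ∘ a ∘ b ∘ b ∘ d ∘ f(a) ∘ f(f(b))

Derivation:
Left:  f(e ∘ b) ∘ a ∘ ((((e ∘ e) ∘ b) ∘ f(a)) ∘ (a ∘ (e ∘ d))) ∘ f(b)
  Flatten:  f(e ∘ b) ∘ a ∘ e ∘ e ∘ b ∘ f(a) ∘ a ∘ e ∘ d ∘ f(b)
  Canonicalize subterm:  f(e ∘ b)  →  f(b)
  Unit:  drop e (×3)
  Sort arguments:  a ∘ a ∘ b ∘ d ∘ f(a) ∘ f(b) ∘ f(b)
Right:  (e ∘ e) ∘ (d ∘ (a ∘ a) ∘ ((e ∘ e) ∘ b) ∘ ((b ∘ (f(a) ∘ e)) ∘ f(f(b))))
  Flatten:  e ∘ e ∘ d ∘ a ∘ a ∘ e ∘ e ∘ b ∘ b ∘ f(a) ∘ e ∘ f(f(b))
  Unit:  drop e (×5)
  Order the arguments:  a ∘ a ∘ b ∘ b ∘ d ∘ f(a) ∘ f(f(b))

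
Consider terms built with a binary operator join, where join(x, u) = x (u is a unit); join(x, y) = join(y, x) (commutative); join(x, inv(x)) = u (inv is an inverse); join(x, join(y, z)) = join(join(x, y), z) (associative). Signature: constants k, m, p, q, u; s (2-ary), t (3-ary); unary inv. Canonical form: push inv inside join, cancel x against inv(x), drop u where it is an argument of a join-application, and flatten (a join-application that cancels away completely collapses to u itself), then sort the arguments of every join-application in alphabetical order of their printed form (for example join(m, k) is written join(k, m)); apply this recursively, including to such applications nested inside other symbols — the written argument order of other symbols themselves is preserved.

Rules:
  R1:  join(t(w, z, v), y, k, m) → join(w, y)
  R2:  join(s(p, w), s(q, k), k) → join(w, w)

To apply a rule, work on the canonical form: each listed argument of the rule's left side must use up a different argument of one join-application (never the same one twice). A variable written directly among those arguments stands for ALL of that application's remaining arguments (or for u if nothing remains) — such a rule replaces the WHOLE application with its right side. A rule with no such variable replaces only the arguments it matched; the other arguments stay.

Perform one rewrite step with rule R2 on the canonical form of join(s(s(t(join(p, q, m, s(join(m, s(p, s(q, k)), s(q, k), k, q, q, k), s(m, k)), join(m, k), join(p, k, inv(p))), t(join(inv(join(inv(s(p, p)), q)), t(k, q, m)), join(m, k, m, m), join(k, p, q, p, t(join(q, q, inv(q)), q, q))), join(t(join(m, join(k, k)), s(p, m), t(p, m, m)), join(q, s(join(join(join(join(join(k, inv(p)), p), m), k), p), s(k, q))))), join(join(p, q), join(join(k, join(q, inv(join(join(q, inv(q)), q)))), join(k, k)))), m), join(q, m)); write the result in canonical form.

Canonical form:  join(m, q, s(s(t(join(k, k, m, m, p, q, s(join(k, k, m, q, q, s(p, s(q, k)), s(q, k)), s(m, k))), t(join(inv(q), s(p, p), t(k, q, m)), join(k, m, m, m), join(k, p, p, q, t(q, q, q))), join(q, s(join(k, k, m, p), s(k, q)), t(join(k, k, m), s(p, m), t(p, m, m)))), join(k, k, k, p, q)), m))
Match R2:  consume k, s(p, s(q, k)), s(q, k);  w := s(q, k)
Giving:  join(m, q, s(s(t(join(k, k, m, m, p, q, s(join(k, m, q, q, s(q, k), s(q, k)), s(m, k))), t(join(inv(q), s(p, p), t(k, q, m)), join(k, m, m, m), join(k, p, p, q, t(q, q, q))), join(q, s(join(k, k, m, p), s(k, q)), t(join(k, k, m), s(p, m), t(p, m, m)))), join(k, k, k, p, q)), m))

Answer: join(m, q, s(s(t(join(k, k, m, m, p, q, s(join(k, m, q, q, s(q, k), s(q, k)), s(m, k))), t(join(inv(q), s(p, p), t(k, q, m)), join(k, m, m, m), join(k, p, p, q, t(q, q, q))), join(q, s(join(k, k, m, p), s(k, q)), t(join(k, k, m), s(p, m), t(p, m, m)))), join(k, k, k, p, q)), m))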